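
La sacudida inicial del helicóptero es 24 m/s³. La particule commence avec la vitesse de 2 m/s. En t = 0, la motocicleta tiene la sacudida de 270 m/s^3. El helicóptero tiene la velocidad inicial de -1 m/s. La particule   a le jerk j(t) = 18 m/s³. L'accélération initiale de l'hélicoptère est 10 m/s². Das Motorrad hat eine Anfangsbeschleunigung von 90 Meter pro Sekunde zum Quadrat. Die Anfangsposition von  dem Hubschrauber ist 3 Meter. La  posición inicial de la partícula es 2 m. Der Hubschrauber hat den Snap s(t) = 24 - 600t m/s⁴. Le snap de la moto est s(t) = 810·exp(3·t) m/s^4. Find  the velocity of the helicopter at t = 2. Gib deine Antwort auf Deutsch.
Um dies zu lösen, müssen wir 3 Stammfunktionen unserer Gleichung für den Snap s(t) = 24 - 600·t finden. Das Integral von dem Snap ist der Ruck. Mit j(0) = 24 erhalten wir j(t) = -300·t^2 + 24·t + 24. Durch Integration von dem Ruck und Verwendung der Anfangsbedingung a(0) = 10, erhalten wir a(t) = -100·t^3 + 12·t^2 + 24·t + 10. Die Stammfunktion von der Beschleunigung ist die Geschwindigkeit. Mit v(0) = -1 erhalten wir v(t) = -25·t^4 + 4·t^3 + 12·t^2 + 10·t - 1. Mit v(t) = -25·t^4 + 4·t^3 + 12·t^2 + 10·t - 1 und Einsetzen von t = 2, finden wir v = -301.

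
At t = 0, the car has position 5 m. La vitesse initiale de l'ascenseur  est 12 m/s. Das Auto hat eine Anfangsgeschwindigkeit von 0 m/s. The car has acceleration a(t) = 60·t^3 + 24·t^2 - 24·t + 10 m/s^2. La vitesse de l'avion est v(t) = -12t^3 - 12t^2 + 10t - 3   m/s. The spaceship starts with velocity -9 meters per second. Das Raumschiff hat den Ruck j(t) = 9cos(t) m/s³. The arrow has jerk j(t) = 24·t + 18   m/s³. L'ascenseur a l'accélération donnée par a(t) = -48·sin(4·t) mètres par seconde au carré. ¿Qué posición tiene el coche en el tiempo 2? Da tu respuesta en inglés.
Starting from acceleration a(t) = 60·t^3 + 24·t^2 - 24·t + 10, we take 2 integrals. The antiderivative of acceleration, with v(0) = 0, gives velocity: v(t) = t·(15·t^3 + 8·t^2 - 12·t + 10). The integral of velocity is position. Using x(0) = 5, we get x(t) = 3·t^5 + 2·t^4 - 4·t^3 + 5·t^2 + 5. From the given position equation x(t) = 3·t^5 + 2·t^4 - 4·t^3 + 5·t^2 + 5, we substitute t = 2 to get x = 121.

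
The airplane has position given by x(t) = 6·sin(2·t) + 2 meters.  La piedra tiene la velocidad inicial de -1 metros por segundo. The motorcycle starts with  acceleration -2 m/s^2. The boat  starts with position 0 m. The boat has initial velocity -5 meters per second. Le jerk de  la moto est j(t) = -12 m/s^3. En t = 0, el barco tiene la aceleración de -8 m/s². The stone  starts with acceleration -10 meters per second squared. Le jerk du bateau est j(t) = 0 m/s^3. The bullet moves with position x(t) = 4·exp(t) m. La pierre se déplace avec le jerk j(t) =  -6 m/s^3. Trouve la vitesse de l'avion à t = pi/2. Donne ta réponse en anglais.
We must differentiate our position equation x(t) = 6·sin(2·t) + 2 1 time. Differentiating position, we get velocity: v(t) = 12·cos(2·t). We have velocity v(t) = 12·cos(2·t). Substituting t = pi/2: v(pi/2) = -12.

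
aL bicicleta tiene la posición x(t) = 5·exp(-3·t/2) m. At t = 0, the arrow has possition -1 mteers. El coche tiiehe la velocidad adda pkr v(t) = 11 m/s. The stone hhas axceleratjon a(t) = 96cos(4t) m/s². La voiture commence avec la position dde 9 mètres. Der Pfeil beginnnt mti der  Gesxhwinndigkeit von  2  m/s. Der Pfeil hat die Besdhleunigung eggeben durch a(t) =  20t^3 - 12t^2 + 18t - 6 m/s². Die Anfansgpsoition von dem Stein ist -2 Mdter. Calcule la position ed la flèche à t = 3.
Nous devons trouver l'intégrale de notre équation de l'accélération a(t) = 20·t^3 - 12·t^2 + 18·t - 6 2 fois. La primitive de l'accélération est la vitesse. En utilisant v(0) = 2, nous obtenons v(t) = 5·t^4 - 4·t^3 + 9·t^2 - 6·t + 2. La primitive de la vitesse, avec x(0) = -1, donne la position: x(t) = t^5 - t^4 + 3·t^3 - 3·t^2 + 2·t - 1. De l'équation de la position x(t) = t^5 - t^4 + 3·t^3 - 3·t^2 + 2·t - 1, nous substituons t = 3 pour obtenir x = 221.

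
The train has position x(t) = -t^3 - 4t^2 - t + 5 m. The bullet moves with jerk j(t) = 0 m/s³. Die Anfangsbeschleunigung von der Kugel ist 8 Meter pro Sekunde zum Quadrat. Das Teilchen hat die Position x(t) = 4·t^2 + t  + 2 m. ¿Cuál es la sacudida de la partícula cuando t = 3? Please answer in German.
Um dies zu lösen, müssen wir 3 Ableitungen unserer Gleichung für die Position x(t) = 4·t^2 + t + 2 nehmen. Mit d/dt von x(t) finden wir v(t) = 8·t + 1. Durch Ableiten von der Geschwindigkeit erhalten wir die Beschleunigung: a(t) = 8. Mit d/dt von a(t) finden wir j(t) = 0. Wir haben den Ruck j(t) = 0. Durch Einsetzen von t = 3: j(3) = 0.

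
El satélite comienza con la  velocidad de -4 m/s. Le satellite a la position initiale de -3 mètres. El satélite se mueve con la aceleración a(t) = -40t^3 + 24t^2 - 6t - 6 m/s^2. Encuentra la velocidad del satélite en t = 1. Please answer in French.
En partant de l'accélération a(t) = -40·t^3 + 24·t^2 - 6·t - 6, nous prenons 1 intégrale. L'intégrale de l'accélération est la vitesse. En utilisant v(0) = -4, nous obtenons v(t) = -10·t^4 + 8·t^3 - 3·t^2 - 6·t - 4. Nous avons la vitesse v(t) = -10·t^4 + 8·t^3 - 3·t^2 - 6·t - 4. En substituant t = 1: v(1) = -15.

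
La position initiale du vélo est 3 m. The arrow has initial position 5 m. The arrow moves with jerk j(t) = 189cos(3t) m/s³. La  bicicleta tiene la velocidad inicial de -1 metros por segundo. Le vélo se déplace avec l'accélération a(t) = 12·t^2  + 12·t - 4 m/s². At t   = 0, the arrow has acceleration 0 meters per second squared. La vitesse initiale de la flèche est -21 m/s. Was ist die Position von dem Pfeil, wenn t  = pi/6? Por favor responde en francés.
Nous devons intégrer notre équation du jerk j(t) = 189·cos(3·t) 3 fois. La primitive du jerk est l'accélération. En utilisant a(0) = 0, nous obtenons a(t) = 63·sin(3·t). La primitive de l'accélération, avec v(0) = -21, donne la vitesse: v(t) = -21·cos(3·t). En intégrant la vitesse et en utilisant la condition initiale x(0) = 5, nous obtenons x(t) = 5 - 7·sin(3·t). De l'équation de la position x(t) = 5 - 7·sin(3·t), nous substituons t = pi/6 pour obtenir x = -2.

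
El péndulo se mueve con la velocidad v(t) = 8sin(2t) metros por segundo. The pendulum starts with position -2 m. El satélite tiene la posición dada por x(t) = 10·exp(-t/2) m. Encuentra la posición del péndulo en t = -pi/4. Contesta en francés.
Pour résoudre ceci, nous devons prendre 1 primitive de notre équation de la vitesse v(t) = 8·sin(2·t). En prenant ∫v(t)dt et en appliquant x(0) = -2, nous trouvons x(t) = 2 - 4·cos(2·t). De l'équation de la position x(t) = 2 - 4·cos(2·t), nous substituons t = -pi/4 pour obtenir x = 2.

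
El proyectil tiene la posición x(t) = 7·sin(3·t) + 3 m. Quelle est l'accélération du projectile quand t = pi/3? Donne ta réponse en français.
En partant de la position x(t) = 7·sin(3·t) + 3, nous prenons 2 dérivées. En prenant d/dt de x(t), nous trouvons v(t) = 21·cos(3·t). En prenant d/dt de v(t), nous trouvons a(t) = -63·sin(3·t). De l'équation de l'accélération a(t) = -63·sin(3·t), nous substituons t = pi/3 pour obtenir a = 0.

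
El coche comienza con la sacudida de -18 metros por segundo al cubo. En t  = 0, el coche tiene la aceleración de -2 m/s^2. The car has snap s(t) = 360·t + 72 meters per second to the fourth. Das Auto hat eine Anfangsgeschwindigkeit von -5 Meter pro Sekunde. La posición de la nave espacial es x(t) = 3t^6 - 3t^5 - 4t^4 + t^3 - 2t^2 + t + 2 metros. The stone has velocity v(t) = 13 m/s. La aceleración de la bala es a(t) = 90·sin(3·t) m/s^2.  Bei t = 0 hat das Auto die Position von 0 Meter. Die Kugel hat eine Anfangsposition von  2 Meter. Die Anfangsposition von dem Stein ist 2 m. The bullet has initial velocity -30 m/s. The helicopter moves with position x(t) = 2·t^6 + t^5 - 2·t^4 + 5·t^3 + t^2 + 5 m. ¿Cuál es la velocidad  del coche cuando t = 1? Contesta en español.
Debemos encontrar la antiderivada de nuestra ecuación del snap s(t) = 360·t + 72 3 veces. Integrando el snap y usando la condición inicial j(0) = -18, obtenemos j(t) = 180·t^2 + 72·t - 18. La antiderivada de la sacudida, con a(0) = -2, da la aceleración: a(t) = 60·t^3 + 36·t^2 - 18·t - 2. La antiderivada de la aceleración, con v(0) = -5, da la velocidad: v(t) = 15·t^4 + 12·t^3 - 9·t^2 - 2·t - 5. Usando v(t) = 15·t^4 + 12·t^3 - 9·t^2 - 2·t - 5 y sustituyendo t = 1, encontramos v = 11.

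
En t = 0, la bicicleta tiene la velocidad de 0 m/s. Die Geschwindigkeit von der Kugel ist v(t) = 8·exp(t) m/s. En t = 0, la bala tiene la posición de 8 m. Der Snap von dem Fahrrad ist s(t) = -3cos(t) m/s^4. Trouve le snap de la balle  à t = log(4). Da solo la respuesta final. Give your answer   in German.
Bei t = log(4), s = 32.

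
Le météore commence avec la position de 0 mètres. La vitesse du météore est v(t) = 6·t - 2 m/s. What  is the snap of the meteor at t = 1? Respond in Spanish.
Partiendo de la velocidad v(t) = 6·t - 2, tomamos 3 derivadas. Tomando d/dt de v(t), encontramos a(t) = 6. La derivada de la aceleración da la sacudida: j(t) = 0. La derivada de la sacudida da el snap: s(t) = 0. Usando s(t) = 0 y sustituyendo t = 1, encontramos s = 0.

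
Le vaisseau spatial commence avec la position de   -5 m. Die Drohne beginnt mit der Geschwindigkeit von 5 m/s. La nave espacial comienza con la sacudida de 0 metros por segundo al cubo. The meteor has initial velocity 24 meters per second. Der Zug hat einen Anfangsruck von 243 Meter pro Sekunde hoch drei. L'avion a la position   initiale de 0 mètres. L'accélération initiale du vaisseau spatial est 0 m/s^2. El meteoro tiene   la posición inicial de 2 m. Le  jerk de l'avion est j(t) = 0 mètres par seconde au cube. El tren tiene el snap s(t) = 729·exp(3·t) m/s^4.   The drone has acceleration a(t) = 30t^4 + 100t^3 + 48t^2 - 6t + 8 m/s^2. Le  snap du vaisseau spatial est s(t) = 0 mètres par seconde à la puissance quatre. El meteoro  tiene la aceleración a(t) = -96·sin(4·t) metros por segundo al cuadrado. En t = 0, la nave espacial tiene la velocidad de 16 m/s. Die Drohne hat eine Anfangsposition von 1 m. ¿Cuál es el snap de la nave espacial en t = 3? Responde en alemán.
Wir haben den Snap s(t) = 0. Durch Einsetzen von t = 3: s(3) = 0.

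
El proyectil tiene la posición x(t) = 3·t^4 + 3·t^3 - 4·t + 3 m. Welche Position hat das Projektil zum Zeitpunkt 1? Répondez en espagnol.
De la ecuación de la posición x(t) = 3·t^4 + 3·t^3 - 4·t + 3, sustituimos t = 1 para obtener x = 5.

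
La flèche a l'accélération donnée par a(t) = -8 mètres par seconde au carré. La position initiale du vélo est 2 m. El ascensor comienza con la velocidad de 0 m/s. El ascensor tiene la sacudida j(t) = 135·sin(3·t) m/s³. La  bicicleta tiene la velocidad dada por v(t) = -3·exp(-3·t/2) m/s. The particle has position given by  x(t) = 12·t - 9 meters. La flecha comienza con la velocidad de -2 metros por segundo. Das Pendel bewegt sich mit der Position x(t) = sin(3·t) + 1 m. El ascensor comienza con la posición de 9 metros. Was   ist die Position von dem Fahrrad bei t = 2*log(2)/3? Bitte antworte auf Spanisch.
Para resolver esto, necesitamos tomar 1 integral de nuestra ecuación de la velocidad v(t) = -3·exp(-3·t/2). Integrando la velocidad y usando la condición inicial x(0) = 2, obtenemos x(t) = 2·exp(-3·t/2). De la ecuación de la posición x(t) = 2·exp(-3·t/2), sustituimos t = 2*log(2)/3 para obtener x = 1.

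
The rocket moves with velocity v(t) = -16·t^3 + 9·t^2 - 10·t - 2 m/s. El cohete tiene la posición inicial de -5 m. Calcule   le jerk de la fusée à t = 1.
En partant de la vitesse v(t) = -16·t^3 + 9·t^2 - 10·t - 2, nous prenons 2 dérivées. La dérivée de la vitesse donne l'accélération: a(t) = -48·t^2 + 18·t - 10. En dérivant l'accélération, nous obtenons le jerk: j(t) = 18 - 96·t. De l'équation du jerk j(t) = 18 - 96·t, nous substituons t = 1 pour obtenir j = -78.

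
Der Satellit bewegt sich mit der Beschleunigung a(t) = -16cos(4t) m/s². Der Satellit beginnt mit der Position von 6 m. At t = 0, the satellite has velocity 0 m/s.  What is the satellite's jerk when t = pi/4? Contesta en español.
Partiendo de la aceleración a(t) = -16·cos(4·t), tomamos 1 derivada. Tomando d/dt de a(t), encontramos j(t) = 64·sin(4·t). De la ecuación de la sacudida j(t) = 64·sin(4·t), sustituimos t = pi/4 para obtener j = 0.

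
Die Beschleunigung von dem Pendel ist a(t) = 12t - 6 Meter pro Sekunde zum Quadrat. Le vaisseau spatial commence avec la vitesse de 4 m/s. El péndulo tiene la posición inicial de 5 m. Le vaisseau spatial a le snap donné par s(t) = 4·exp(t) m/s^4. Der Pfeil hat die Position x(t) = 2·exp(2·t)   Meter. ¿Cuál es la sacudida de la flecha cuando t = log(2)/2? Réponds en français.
En partant de la position x(t) = 2·exp(2·t), nous prenons 3 dérivées. En dérivant la position, nous obtenons la vitesse: v(t) = 4·exp(2·t). En dérivant la vitesse, nous obtenons l'accélération: a(t) = 8·exp(2·t). La dérivée de l'accélération donne le jerk: j(t) = 16·exp(2·t). Nous avons le jerk j(t) = 16·exp(2·t). En substituant t = log(2)/2: j(log(2)/2) = 32.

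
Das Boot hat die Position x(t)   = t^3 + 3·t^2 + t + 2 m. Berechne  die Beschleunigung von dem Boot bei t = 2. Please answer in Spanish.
Para resolver esto, necesitamos tomar 2 derivadas de nuestra ecuación de la posición x(t) = t^3 + 3·t^2 + t + 2. Derivando la posición, obtenemos la velocidad: v(t) = 3·t^2 + 6·t + 1. Tomando d/dt de v(t), encontramos a(t) = 6·t + 6. Tenemos la aceleración a(t) = 6·t + 6. Sustituyendo t = 2: a(2) = 18.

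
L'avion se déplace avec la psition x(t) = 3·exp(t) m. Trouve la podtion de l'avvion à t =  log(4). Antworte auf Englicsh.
We have position x(t) = 3·exp(t). Substituting t = log(4): x(log(4)) = 12.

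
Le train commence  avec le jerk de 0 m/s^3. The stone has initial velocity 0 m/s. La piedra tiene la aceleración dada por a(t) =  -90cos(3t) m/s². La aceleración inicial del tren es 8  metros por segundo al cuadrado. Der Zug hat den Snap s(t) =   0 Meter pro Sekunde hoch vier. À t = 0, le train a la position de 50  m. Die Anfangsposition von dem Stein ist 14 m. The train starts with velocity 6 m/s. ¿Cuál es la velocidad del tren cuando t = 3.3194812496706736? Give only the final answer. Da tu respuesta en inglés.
The velocity at t = 3.3194812496706736 is v = 32.5558499973654.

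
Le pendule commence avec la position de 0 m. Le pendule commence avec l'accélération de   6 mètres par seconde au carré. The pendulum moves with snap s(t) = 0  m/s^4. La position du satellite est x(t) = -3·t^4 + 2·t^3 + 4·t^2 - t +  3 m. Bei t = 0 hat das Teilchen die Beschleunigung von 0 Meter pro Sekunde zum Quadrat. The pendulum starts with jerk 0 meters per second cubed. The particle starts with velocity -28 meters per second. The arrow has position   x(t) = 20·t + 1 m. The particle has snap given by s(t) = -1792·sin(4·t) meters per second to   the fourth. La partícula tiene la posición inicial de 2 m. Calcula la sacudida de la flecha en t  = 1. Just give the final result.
En t = 1, j = 0.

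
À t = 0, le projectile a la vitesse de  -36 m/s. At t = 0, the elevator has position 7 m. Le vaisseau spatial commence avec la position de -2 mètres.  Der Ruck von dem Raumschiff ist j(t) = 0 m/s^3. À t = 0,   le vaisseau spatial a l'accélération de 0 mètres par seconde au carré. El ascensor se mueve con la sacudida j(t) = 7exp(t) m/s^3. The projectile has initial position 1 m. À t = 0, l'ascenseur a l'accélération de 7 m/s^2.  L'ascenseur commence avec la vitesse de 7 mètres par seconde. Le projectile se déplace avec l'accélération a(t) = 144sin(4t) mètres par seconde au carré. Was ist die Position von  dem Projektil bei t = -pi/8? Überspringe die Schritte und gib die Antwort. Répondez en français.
À t = -pi/8, x = 10.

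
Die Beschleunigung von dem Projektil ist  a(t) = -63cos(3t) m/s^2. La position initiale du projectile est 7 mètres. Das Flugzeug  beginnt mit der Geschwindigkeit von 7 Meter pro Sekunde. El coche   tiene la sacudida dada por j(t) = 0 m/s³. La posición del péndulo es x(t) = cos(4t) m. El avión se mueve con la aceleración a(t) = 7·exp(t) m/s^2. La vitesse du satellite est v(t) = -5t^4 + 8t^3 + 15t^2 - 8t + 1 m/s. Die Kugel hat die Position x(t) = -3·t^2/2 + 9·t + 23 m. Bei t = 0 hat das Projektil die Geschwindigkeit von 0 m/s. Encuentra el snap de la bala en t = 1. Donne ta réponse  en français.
Nous devons dériver notre équation de la position x(t) = -3·t^2/2 + 9·t + 23 4 fois. En prenant d/dt de x(t), nous trouvons v(t) = 9 - 3·t. En prenant d/dt de v(t), nous trouvons a(t) = -3. En dérivant l'accélération, nous obtenons le jerk: j(t) = 0. En dérivant le jerk, nous obtenons le snap: s(t) = 0. De l'équation du snap s(t) = 0, nous substituons t = 1 pour obtenir s = 0.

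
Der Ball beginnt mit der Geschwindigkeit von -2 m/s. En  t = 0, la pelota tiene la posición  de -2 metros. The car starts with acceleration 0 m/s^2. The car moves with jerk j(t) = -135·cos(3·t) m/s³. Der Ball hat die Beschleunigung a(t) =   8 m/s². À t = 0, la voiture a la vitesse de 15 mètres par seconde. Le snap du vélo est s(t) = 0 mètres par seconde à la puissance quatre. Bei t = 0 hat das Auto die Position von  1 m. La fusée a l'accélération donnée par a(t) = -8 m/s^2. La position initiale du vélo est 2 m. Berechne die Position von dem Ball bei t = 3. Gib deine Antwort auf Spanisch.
Partiendo de la aceleración a(t) = 8, tomamos 2 integrales. La integral de la aceleración es la velocidad. Usando v(0) = -2, obtenemos v(t) = 8·t - 2. La antiderivada de la velocidad es la posición. Usando x(0) = -2, obtenemos x(t) = 4·t^2 - 2·t - 2. De la ecuación de la posición x(t) = 4·t^2 - 2·t - 2, sustituimos t = 3 para obtener x = 28.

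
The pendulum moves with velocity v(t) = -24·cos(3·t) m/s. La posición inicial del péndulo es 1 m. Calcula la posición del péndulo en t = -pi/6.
Debemos encontrar la integral de nuestra ecuación de la velocidad v(t) = -24·cos(3·t) 1 vez. Integrando la velocidad y usando la condición inicial x(0) = 1, obtenemos x(t) = 1 - 8·sin(3·t). Tenemos la posición x(t) = 1 - 8·sin(3·t). Sustituyendo t = -pi/6: x(-pi/6) = 9.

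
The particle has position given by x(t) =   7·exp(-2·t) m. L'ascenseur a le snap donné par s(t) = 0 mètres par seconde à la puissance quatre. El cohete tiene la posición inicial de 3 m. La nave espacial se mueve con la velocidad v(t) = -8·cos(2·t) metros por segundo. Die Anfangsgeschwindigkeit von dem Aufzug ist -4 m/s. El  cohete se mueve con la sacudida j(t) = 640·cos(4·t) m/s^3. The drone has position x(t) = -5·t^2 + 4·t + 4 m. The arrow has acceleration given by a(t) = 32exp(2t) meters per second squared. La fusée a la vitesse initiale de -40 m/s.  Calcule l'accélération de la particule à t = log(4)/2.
En partant de la position x(t) = 7·exp(-2·t), nous prenons 2 dérivées. En prenant d/dt de x(t), nous trouvons v(t) = -14·exp(-2·t). En dérivant la vitesse, nous obtenons l'accélération: a(t) = 28·exp(-2·t). Nous avons l'accélération a(t) = 28·exp(-2·t). En substituant t = log(4)/2: a(log(4)/2) = 7.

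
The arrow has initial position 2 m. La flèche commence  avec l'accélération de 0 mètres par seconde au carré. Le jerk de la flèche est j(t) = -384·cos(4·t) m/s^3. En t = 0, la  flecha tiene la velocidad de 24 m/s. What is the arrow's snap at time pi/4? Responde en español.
Para resolver esto, necesitamos tomar 1 derivada de nuestra ecuación de la sacudida j(t) = -384·cos(4·t). Derivando la sacudida, obtenemos el snap: s(t) = 1536·sin(4·t). Usando s(t) = 1536·sin(4·t) y sustituyendo t = pi/4, encontramos s = 0.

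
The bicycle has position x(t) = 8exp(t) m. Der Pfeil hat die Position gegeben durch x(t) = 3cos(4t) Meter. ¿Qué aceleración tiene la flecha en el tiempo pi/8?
Partiendo de la posición x(t) = 3·cos(4·t), tomamos 2 derivadas. Derivando la posición, obtenemos la velocidad: v(t) = -12·sin(4·t). Derivando la velocidad, obtenemos la aceleración: a(t) = -48·cos(4·t). Usando a(t) = -48·cos(4·t) y sustituyendo t = pi/8, encontramos a = 0.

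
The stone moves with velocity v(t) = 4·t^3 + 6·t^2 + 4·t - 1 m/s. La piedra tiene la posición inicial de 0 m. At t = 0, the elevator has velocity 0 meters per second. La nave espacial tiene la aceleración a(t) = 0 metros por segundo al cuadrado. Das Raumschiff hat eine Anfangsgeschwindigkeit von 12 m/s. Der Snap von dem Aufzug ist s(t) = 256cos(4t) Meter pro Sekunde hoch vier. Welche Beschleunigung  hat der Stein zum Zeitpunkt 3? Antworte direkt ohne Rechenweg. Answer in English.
The acceleration at t = 3 is a = 148.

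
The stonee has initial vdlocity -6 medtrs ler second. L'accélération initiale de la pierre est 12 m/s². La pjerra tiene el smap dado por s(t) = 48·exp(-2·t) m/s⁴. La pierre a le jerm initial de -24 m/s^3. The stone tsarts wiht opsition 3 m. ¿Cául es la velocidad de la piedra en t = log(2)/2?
Necesitamos integrar nuestra ecuación del snap s(t) = 48·exp(-2·t) 3 veces. La integral del snap es la sacudida. Usando j(0) = -24, obtenemos j(t) = -24·exp(-2·t). La integral de la sacudida, con a(0) = 12, da la aceleración: a(t) = 12·exp(-2·t). Integrando la aceleración y usando la condición inicial v(0) = -6, obtenemos v(t) = -6·exp(-2·t). Tenemos la velocidad v(t) = -6·exp(-2·t). Sustituyendo t = log(2)/2: v(log(2)/2) = -3.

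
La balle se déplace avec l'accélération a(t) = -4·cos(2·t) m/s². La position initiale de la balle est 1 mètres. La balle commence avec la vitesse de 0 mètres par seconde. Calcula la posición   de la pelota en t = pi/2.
Para resolver esto, necesitamos tomar 2 integrales de nuestra ecuación de la aceleración a(t) = -4·cos(2·t). La antiderivada de la aceleración es la velocidad. Usando v(0) = 0, obtenemos v(t) = -2·sin(2·t). La integral de la velocidad, con x(0) = 1, da la posición: x(t) = cos(2·t). Usando x(t) = cos(2·t) y sustituyendo t = pi/2, encontramos x = -1.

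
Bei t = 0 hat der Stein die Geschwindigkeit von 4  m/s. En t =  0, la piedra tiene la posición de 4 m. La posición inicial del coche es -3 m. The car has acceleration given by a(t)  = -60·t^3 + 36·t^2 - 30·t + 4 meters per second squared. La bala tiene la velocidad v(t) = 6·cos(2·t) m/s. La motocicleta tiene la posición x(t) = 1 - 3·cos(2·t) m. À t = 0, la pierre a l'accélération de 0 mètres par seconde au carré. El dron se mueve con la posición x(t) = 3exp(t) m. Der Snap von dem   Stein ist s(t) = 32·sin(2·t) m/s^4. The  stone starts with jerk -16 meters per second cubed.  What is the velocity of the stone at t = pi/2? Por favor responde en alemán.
Um dies zu lösen, müssen wir 3 Integrale unserer Gleichung für den Snap s(t) = 32·sin(2·t) finden. Durch Integration von dem Snap und Verwendung der Anfangsbedingung j(0) = -16, erhalten wir j(t) = -16·cos(2·t). Durch Integration von dem Ruck und Verwendung der Anfangsbedingung a(0) = 0, erhalten wir a(t) = -8·sin(2·t). Das Integral von der Beschleunigung, mit v(0) = 4, ergibt die Geschwindigkeit: v(t) = 4·cos(2·t). Wir haben die Geschwindigkeit v(t) = 4·cos(2·t). Durch Einsetzen von t = pi/2: v(pi/2) = -4.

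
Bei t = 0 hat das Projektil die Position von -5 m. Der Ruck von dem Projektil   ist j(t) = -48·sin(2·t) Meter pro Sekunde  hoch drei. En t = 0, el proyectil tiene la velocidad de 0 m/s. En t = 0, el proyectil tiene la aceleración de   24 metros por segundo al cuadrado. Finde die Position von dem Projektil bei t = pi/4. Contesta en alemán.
Um dies zu lösen, müssen wir 3 Integrale unserer Gleichung für den Ruck j(t) = -48·sin(2·t) finden. Durch Integration von dem Ruck und Verwendung der Anfangsbedingung a(0) = 24, erhalten wir a(t) = 24·cos(2·t). Durch Integration von der Beschleunigung und Verwendung der Anfangsbedingung v(0) = 0, erhalten wir v(t) = 12·sin(2·t). Die Stammfunktion von der Geschwindigkeit ist die Position. Mit x(0) = -5 erhalten wir x(t) = 1 - 6·cos(2·t). Wir haben die Position x(t) = 1 - 6·cos(2·t). Durch Einsetzen von t = pi/4: x(pi/4) = 1.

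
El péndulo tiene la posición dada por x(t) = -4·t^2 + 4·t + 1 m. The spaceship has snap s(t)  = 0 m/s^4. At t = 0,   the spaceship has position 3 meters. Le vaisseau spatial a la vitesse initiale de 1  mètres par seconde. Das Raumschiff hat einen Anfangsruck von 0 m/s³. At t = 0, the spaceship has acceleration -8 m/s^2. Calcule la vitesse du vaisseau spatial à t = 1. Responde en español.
Debemos encontrar la antiderivada de nuestra ecuación del snap s(t) = 0 3 veces. La integral del snap, con j(0) = 0, da la sacudida: j(t) = 0. Integrando la sacudida y usando la condición inicial a(0) = -8, obtenemos a(t) = -8. La antiderivada de la aceleración, con v(0) = 1, da la velocidad: v(t) = 1 - 8·t. Tenemos la velocidad v(t) = 1 - 8·t. Sustituyendo t = 1: v(1) = -7.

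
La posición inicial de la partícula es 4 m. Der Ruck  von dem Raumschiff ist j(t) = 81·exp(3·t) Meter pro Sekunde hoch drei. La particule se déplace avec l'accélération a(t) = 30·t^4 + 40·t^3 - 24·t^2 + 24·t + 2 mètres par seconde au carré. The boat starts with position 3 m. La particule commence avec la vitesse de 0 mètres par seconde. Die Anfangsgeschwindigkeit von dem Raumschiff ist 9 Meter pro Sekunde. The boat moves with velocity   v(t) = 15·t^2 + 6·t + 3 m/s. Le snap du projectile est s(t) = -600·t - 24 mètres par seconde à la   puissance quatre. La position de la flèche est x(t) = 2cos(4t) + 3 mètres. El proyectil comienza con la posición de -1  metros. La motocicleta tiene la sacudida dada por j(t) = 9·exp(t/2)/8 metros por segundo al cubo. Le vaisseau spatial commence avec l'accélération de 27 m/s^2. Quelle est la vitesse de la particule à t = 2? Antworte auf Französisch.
Nous devons trouver la primitive de notre équation de l'accélération a(t) = 30·t^4 + 40·t^3 - 24·t^2 + 24·t + 2 1 fois. En intégrant l'accélération et en utilisant la condition initiale v(0) = 0, nous obtenons v(t) = 2·t·(3·t^4 + 5·t^3 - 4·t^2 + 6·t + 1). Nous avons la vitesse v(t) = 2·t·(3·t^4 + 5·t^3 - 4·t^2 + 6·t + 1). En substituant t = 2: v(2) = 340.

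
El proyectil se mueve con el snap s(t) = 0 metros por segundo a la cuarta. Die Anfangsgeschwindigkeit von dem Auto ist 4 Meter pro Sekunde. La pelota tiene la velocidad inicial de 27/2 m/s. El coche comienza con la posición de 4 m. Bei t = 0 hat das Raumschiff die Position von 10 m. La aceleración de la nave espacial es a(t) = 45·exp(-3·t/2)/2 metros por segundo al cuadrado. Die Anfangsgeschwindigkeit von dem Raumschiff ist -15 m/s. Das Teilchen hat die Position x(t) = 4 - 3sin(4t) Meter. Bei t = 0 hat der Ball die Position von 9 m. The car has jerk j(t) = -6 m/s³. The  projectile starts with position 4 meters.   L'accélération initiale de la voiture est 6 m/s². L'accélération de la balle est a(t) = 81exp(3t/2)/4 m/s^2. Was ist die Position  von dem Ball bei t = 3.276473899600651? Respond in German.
Wir müssen unsere Gleichung für die Beschleunigung a(t) = 81·exp(3·t/2)/4 2-mal integrieren. Die Stammfunktion von der Beschleunigung, mit v(0) = 27/2, ergibt die Geschwindigkeit: v(t) = 27·exp(3·t/2)/2. Die Stammfunktion von der Geschwindigkeit, mit x(0) = 9, ergibt die Position: x(t) = 9·exp(3·t/2). Mit x(t) = 9·exp(3·t/2) und Einsetzen von t = 3.276473899600651, finden wir x = 1226.51908821544.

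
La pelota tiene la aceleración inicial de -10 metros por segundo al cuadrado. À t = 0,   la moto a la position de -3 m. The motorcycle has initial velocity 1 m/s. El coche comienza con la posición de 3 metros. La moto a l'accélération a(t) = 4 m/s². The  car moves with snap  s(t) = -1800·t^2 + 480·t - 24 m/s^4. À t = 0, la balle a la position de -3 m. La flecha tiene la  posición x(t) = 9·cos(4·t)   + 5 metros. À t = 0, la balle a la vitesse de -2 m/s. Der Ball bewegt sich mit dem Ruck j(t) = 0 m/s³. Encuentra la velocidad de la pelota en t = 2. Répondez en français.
En partant du jerk j(t) = 0, nous prenons 2 intégrales. La primitive du jerk est l'accélération. En utilisant a(0) = -10, nous obtenons a(t) = -10. En intégrant l'accélération et en utilisant la condition initiale v(0) = -2, nous obtenons v(t) = -10·t - 2. Nous avons la vitesse v(t) = -10·t - 2. En substituant t = 2: v(2) = -22.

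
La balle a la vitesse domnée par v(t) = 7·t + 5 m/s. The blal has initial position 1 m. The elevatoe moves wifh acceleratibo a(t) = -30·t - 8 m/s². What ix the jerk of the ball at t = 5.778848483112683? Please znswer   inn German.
Wir müssen unsere Gleichung für die Geschwindigkeit v(t) = 7·t + 5 2-mal ableiten. Durch Ableiten von der Geschwindigkeit erhalten wir die Beschleunigung: a(t) = 7. Die Ableitung von der Beschleunigung ergibt den Ruck: j(t) = 0. Aus der Gleichung für den Ruck j(t) = 0, setzen wir t = 5.778848483112683 ein und erhalten j = 0.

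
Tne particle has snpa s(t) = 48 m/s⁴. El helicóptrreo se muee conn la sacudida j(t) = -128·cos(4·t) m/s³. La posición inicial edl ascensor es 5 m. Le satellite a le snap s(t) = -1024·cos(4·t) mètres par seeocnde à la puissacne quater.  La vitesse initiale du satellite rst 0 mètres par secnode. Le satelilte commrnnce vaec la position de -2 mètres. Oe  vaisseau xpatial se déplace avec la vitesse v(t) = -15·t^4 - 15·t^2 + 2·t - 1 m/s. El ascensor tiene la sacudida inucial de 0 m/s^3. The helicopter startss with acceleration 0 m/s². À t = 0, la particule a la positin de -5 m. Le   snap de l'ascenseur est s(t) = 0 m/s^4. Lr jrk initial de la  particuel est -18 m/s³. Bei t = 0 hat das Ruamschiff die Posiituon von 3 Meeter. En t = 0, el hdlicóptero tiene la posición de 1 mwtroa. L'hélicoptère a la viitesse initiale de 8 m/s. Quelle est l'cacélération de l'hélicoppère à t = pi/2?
En partant du jerk j(t) = -128·cos(4·t), nous prenons 1 intégrale. L'intégrale du jerk, avec a(0) = 0, donne l'accélération: a(t) = -32·sin(4·t). De l'équation de l'accélération a(t) = -32·sin(4·t), nous substituons t = pi/2 pour obtenir a = 0.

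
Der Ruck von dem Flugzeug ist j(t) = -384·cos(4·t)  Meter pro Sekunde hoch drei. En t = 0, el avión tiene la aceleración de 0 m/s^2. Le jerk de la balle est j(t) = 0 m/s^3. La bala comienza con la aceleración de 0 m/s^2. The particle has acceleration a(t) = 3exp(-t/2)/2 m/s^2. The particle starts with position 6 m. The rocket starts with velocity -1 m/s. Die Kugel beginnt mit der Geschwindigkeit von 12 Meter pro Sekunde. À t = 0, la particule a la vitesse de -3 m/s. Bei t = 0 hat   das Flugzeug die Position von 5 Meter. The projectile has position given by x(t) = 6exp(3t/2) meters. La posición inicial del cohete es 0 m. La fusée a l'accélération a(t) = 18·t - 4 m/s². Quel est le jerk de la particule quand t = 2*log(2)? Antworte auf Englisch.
We must differentiate our acceleration equation a(t) = 3·exp(-t/2)/2 1 time. The derivative of acceleration gives jerk: j(t) = -3·exp(-t/2)/4. Using j(t) = -3·exp(-t/2)/4 and substituting t = 2*log(2), we find j = -3/8.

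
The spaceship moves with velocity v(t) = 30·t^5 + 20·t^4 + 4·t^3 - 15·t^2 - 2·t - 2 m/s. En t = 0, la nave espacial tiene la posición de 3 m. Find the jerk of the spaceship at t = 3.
To solve this, we need to take 2 derivatives of our velocity equation v(t) = 30·t^5 + 20·t^4 + 4·t^3 - 15·t^2 - 2·t - 2. Taking d/dt of v(t), we find a(t) = 150·t^4 + 80·t^3 + 12·t^2 - 30·t - 2. Differentiating acceleration, we get jerk: j(t) = 600·t^3 + 240·t^2 + 24·t - 30. From the given jerk equation j(t) = 600·t^3 + 240·t^2 + 24·t - 30, we substitute t = 3 to get j = 18402.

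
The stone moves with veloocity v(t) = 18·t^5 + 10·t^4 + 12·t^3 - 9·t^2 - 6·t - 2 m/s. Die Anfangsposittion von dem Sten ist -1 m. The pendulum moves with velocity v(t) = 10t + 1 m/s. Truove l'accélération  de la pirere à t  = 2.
Pour résoudre ceci, nous devons prendre 1 dérivée de notre équation de la vitesse v(t) = 18·t^5 + 10·t^4 + 12·t^3 - 9·t^2 - 6·t - 2. La dérivée de la vitesse donne l'accélération: a(t) = 90·t^4 + 40·t^3 + 36·t^2 - 18·t - 6. En utilisant a(t) = 90·t^4 + 40·t^3 + 36·t^2 - 18·t - 6 et en substituant t = 2, nous trouvons a = 1862.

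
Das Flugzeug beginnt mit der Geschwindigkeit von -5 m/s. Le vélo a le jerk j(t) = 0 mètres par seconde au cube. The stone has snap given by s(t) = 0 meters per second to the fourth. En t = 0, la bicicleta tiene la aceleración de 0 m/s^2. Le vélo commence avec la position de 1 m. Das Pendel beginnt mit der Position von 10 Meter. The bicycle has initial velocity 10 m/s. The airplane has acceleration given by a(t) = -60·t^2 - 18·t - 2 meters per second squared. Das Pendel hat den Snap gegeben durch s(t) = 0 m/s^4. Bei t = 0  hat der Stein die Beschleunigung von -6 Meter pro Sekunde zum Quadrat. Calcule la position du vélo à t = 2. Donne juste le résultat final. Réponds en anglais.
The position at t = 2 is x = 21.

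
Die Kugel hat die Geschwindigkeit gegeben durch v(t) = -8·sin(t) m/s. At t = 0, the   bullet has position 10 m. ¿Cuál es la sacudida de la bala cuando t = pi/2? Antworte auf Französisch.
Nous devons dériver notre équation de la vitesse v(t) = -8·sin(t) 2 fois. La dérivée de la vitesse donne l'accélération: a(t) = -8·cos(t). La dérivée de l'accélération donne le jerk: j(t) = 8·sin(t). Nous avons le jerk j(t) = 8·sin(t). En substituant t = pi/2: j(pi/2) = 8.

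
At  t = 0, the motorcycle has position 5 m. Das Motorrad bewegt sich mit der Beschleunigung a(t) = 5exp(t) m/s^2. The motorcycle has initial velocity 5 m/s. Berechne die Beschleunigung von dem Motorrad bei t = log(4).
Aus der Gleichung für die Beschleunigung a(t) = 5·exp(t), setzen wir t = log(4) ein und erhalten a = 20.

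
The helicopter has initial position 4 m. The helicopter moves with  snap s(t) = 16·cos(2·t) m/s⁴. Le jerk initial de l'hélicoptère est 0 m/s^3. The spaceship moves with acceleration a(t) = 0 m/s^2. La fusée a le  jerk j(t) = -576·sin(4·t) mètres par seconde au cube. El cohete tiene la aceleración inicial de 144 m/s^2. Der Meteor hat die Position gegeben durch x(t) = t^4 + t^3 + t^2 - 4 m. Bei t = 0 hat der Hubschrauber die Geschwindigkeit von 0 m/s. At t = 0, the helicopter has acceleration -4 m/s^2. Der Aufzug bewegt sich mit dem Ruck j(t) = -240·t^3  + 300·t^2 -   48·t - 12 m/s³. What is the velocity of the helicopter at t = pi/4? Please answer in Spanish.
Partiendo del snap s(t) = 16·cos(2·t), tomamos 3 antiderivadas. La antiderivada del snap es la sacudida. Usando j(0) = 0, obtenemos j(t) = 8·sin(2·t). La antiderivada de la sacudida es la aceleración. Usando a(0) = -4, obtenemos a(t) = -4·cos(2·t). Tomando ∫a(t)dt y aplicando v(0) = 0, encontramos v(t) = -2·sin(2·t). De la ecuación de la velocidad v(t) = -2·sin(2·t), sustituimos t = pi/4 para obtener v = -2.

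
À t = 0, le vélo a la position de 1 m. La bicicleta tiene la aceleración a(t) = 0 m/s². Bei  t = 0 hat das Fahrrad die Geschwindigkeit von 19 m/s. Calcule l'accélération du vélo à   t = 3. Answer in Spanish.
De la ecuación de la aceleración a(t) = 0, sustituimos t = 3 para obtener a = 0.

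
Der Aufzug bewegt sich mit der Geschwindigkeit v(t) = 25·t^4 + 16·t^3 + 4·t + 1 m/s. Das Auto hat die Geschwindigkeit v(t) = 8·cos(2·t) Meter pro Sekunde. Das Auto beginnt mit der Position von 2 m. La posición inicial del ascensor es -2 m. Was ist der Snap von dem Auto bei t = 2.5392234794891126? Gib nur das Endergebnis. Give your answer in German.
Die Antwort ist -59.7597179988185.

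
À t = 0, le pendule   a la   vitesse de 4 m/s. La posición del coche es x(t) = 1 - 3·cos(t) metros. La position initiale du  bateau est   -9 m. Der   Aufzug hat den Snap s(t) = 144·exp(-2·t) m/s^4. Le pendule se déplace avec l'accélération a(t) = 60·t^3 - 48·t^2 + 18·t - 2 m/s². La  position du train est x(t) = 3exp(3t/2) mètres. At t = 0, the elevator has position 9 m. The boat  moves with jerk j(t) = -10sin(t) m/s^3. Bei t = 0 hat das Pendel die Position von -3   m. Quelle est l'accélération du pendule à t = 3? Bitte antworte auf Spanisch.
Usando a(t) = 60·t^3 - 48·t^2 + 18·t - 2 y sustituyendo t = 3, encontramos a = 1240.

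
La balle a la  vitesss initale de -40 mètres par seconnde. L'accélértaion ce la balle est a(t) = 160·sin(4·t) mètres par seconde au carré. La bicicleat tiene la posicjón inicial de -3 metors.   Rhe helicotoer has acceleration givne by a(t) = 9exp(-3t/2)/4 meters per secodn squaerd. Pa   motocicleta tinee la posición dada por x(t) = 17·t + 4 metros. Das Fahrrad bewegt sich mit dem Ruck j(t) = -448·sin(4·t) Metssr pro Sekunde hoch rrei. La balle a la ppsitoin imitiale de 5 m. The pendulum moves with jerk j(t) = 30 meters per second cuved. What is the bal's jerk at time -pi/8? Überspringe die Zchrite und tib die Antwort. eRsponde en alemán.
j(-pi/8) = 0.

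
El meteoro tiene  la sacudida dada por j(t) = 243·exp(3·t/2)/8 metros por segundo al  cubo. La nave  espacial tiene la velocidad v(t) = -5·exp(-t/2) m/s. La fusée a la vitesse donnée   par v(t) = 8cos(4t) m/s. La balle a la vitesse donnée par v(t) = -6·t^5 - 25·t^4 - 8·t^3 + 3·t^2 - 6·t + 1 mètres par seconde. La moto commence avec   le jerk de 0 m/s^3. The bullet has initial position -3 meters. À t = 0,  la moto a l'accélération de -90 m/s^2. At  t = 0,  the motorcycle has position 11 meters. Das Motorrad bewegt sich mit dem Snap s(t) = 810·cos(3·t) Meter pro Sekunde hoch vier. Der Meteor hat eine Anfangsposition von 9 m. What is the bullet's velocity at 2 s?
From the given velocity equation v(t) = -6·t^5 - 25·t^4 - 8·t^3 + 3·t^2 - 6·t + 1, we substitute t = 2 to get v = -655.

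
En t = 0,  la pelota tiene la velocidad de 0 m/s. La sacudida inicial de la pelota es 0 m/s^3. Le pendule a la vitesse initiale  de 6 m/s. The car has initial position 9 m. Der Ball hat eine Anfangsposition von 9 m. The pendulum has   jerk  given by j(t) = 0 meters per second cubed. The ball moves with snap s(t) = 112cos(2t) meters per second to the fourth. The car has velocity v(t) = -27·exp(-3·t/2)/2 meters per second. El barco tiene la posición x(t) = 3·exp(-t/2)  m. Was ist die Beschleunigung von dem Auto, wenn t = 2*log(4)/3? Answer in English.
We must differentiate our velocity equation v(t) = -27·exp(-3·t/2)/2 1 time. The derivative of velocity gives acceleration: a(t) = 81·exp(-3·t/2)/4. We have acceleration a(t) = 81·exp(-3·t/2)/4. Substituting t = 2*log(4)/3: a(2*log(4)/3) = 81/16.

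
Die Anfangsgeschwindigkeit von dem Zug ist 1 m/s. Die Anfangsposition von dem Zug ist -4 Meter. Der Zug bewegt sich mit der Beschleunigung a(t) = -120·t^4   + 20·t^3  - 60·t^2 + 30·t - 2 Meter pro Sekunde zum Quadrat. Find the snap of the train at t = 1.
We must differentiate our acceleration equation a(t) = -120·t^4 + 20·t^3 - 60·t^2 + 30·t - 2 2 times. The derivative of acceleration gives jerk: j(t) = -480·t^3 + 60·t^2 - 120·t + 30. Taking d/dt of j(t), we find s(t) = -1440·t^2 + 120·t - 120. Using s(t) = -1440·t^2 + 120·t - 120 and substituting t = 1, we find s = -1440.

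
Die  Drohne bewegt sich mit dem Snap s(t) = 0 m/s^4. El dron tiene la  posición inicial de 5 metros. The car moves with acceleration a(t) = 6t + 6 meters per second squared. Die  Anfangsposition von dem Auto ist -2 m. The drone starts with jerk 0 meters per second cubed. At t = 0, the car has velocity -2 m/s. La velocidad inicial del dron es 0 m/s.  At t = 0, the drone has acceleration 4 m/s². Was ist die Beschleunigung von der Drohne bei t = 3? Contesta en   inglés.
To solve this, we need to take 2 antiderivatives of our snap equation s(t) = 0. The integral of snap, with j(0) = 0, gives jerk: j(t) = 0. Finding the antiderivative of j(t) and using a(0) = 4: a(t) = 4. From the given acceleration equation a(t) = 4, we substitute t = 3 to get a = 4.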